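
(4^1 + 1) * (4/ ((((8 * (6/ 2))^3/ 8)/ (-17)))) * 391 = -33235/ 432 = -76.93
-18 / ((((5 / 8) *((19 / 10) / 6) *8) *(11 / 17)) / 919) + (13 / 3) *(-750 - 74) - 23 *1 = -12376933 / 627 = -19739.93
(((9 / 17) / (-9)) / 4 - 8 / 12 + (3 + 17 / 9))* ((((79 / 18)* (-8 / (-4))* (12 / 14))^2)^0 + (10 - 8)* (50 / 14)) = 48925 / 1428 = 34.26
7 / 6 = 1.17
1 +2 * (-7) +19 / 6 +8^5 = 196549 / 6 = 32758.17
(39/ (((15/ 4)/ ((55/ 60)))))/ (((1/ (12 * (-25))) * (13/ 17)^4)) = -8363.50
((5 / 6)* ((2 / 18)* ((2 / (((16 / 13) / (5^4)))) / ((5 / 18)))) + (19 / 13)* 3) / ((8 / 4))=106993 / 624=171.46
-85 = -85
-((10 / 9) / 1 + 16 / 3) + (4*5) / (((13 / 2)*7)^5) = -6.44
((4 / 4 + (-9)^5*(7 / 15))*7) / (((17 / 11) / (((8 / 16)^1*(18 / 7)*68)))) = -54559296 / 5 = -10911859.20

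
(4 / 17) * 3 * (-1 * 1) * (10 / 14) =-60 / 119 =-0.50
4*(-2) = -8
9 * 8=72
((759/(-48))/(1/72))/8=-2277/16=-142.31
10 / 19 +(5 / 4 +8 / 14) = 1249 / 532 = 2.35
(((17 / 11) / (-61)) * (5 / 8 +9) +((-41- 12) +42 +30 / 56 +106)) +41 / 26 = 4301749 / 44408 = 96.87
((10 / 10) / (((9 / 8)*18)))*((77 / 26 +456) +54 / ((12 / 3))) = 24568 / 1053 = 23.33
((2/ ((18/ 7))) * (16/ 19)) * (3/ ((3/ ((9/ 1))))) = 112/ 19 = 5.89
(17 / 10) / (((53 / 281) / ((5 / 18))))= 4777 / 1908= 2.50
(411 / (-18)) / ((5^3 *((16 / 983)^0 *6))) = -137 / 4500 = -0.03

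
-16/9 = -1.78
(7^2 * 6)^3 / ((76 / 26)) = 165179196 / 19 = 8693641.89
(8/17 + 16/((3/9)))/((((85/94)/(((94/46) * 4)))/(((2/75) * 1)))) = 29123456/2492625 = 11.68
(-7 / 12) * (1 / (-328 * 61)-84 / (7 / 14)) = 23529415 / 240096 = 98.00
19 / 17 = 1.12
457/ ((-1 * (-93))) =457/ 93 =4.91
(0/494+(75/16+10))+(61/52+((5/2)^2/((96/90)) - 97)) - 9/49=-3076505/40768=-75.46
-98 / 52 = -49 / 26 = -1.88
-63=-63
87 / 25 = 3.48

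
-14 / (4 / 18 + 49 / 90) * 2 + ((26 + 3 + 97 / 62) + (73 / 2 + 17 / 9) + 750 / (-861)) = 58124468 / 1841679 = 31.56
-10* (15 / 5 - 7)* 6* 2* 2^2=1920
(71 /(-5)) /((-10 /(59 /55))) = 4189 /2750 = 1.52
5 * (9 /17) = 45 /17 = 2.65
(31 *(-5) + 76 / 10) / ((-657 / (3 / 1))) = 737 / 1095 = 0.67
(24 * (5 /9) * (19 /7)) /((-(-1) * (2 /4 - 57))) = -1520 /2373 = -0.64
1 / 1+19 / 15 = 34 / 15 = 2.27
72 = 72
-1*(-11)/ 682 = 1/ 62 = 0.02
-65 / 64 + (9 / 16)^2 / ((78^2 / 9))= -175679 / 173056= -1.02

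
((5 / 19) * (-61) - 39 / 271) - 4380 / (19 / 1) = -246.72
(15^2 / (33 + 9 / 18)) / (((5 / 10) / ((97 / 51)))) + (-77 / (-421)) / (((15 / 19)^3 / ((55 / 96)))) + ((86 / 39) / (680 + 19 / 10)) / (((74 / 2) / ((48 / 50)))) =875187206604634591 / 33972330297765600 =25.76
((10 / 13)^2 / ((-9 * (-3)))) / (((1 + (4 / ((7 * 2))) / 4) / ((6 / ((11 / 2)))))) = 1120 / 50193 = 0.02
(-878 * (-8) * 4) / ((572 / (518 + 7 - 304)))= 119408 / 11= 10855.27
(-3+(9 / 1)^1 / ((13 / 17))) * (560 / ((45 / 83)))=353248 / 39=9057.64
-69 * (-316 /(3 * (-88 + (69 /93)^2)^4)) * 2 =0.00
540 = 540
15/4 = 3.75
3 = 3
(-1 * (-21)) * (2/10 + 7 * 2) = 1491/5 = 298.20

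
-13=-13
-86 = -86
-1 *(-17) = 17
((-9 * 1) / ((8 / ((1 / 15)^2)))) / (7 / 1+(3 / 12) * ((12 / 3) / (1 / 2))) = -0.00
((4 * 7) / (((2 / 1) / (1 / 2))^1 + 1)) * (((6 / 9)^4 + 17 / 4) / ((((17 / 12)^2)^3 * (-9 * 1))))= -41316352 / 120687845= -0.34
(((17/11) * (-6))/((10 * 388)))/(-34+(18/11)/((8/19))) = 51/642625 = 0.00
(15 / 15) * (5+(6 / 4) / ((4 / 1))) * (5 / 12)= 2.24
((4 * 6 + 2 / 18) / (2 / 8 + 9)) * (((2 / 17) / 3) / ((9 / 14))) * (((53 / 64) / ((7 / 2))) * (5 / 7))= 8215 / 305694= 0.03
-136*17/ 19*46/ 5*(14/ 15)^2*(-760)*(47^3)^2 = 1797541258394258944/ 225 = 7989072259530039.75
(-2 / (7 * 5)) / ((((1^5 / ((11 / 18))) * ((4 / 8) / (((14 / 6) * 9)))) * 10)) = -11 / 75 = -0.15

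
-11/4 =-2.75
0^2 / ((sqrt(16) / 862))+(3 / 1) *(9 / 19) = 27 / 19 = 1.42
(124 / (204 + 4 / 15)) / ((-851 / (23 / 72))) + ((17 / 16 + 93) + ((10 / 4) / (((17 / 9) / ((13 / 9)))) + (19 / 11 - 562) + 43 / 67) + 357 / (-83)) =-165505798636859 / 353676530328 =-467.96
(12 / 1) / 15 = 4 / 5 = 0.80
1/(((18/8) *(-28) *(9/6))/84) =-8/9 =-0.89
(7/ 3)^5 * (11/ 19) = 184877/ 4617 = 40.04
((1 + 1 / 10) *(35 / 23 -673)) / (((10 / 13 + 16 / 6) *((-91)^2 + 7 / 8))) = -4416984 / 170164925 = -0.03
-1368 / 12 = -114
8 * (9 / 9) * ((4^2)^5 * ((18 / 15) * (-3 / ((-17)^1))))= 150994944 / 85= 1776411.11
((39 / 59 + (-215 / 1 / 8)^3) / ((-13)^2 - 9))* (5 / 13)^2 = -2931720785 / 163364864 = -17.95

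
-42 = -42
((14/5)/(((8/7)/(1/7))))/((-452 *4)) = -7/36160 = -0.00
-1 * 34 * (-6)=204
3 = 3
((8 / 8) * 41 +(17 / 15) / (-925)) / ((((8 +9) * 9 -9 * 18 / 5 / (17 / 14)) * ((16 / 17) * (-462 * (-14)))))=82199981 / 1541721535200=0.00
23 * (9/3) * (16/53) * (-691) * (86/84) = -5467192/371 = -14736.37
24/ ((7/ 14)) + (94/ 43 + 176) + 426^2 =7813194/ 43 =181702.19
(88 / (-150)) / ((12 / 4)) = -44 / 225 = -0.20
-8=-8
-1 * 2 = -2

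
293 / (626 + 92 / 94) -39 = -1135481 / 29468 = -38.53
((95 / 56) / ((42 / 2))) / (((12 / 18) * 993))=95 / 778512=0.00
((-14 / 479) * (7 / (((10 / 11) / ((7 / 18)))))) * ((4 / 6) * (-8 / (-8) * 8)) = -30184 / 64665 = -0.47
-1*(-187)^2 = -34969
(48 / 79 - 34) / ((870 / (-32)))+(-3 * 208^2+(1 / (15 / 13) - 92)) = -1487797223 / 11455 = -129881.91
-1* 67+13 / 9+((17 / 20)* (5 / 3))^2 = -9151 / 144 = -63.55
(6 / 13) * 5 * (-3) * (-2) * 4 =720 / 13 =55.38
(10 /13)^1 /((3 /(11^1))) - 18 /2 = -241 /39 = -6.18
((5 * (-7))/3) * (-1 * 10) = 350/3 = 116.67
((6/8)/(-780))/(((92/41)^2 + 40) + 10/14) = -11767/559866320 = -0.00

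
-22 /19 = -1.16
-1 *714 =-714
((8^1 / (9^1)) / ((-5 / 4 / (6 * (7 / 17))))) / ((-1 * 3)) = 448 / 765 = 0.59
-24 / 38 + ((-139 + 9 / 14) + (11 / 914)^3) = -14114639283789 / 101552408552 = -138.99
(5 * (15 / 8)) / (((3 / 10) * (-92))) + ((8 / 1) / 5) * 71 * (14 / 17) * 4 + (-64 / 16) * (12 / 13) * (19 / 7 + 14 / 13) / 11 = 151665381547 / 407046640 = 372.60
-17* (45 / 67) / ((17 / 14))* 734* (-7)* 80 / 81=28772800 / 603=47716.09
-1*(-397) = 397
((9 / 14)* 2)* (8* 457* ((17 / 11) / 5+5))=24955.76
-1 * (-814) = 814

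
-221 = -221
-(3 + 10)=-13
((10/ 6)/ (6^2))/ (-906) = -0.00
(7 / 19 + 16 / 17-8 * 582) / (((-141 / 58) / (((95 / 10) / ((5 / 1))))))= 2906699 / 799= 3637.92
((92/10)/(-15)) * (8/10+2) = -644/375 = -1.72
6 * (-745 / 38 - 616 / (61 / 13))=-1049247 / 1159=-905.30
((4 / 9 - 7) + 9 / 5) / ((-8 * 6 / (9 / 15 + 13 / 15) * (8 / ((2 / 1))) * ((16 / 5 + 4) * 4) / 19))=22363 / 933120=0.02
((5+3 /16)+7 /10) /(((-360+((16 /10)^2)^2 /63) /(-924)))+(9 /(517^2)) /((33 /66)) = 20819667309633 /1377355185184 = 15.12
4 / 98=2 / 49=0.04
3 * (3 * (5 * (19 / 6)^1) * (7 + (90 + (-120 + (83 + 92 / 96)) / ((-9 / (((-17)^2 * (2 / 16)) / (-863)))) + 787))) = 125212602145 / 994176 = 125946.11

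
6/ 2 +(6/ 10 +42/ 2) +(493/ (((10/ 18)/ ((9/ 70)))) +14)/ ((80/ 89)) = 4678937/ 28000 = 167.10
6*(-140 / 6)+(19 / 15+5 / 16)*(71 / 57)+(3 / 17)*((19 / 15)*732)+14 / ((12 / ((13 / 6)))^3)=7737775021 / 301397760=25.67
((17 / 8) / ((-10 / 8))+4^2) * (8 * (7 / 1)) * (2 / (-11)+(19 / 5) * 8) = 604968 / 25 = 24198.72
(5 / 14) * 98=35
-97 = -97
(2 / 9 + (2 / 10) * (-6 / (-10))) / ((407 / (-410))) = -574 / 1665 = -0.34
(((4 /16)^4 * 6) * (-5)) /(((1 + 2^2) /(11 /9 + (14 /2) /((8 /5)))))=-403 /3072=-0.13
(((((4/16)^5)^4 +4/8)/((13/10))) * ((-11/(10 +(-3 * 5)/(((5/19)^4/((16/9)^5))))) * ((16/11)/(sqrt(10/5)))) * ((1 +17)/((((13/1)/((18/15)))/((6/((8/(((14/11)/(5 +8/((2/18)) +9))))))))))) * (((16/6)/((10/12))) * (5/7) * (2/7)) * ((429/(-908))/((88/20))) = -1643415634625535275625 * sqrt(2)/22934240332873011085132693504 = -0.00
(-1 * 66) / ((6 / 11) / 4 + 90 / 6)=-484 / 111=-4.36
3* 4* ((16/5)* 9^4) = 1259712/5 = 251942.40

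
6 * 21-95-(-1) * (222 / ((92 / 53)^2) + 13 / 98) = 21734067 / 207368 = 104.81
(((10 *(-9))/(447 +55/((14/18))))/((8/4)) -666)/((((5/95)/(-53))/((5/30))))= 270088477/2416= 111791.59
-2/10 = -1/5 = -0.20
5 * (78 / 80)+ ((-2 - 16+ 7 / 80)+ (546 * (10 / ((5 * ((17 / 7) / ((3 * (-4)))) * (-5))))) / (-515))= -10599113 / 700400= -15.13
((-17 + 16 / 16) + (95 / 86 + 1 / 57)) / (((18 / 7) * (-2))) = 510517 / 176472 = 2.89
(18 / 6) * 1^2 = 3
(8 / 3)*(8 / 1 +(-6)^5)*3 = -62144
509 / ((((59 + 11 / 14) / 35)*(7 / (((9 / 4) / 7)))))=2545 / 186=13.68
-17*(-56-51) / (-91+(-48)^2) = 1819 / 2213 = 0.82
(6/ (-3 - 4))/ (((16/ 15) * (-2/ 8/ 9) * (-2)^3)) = -405/ 112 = -3.62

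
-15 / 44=-0.34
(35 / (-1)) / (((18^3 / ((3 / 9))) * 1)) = -35 / 17496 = -0.00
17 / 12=1.42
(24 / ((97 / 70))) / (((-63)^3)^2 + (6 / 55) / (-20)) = 0.00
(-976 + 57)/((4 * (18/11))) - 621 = -54821/72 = -761.40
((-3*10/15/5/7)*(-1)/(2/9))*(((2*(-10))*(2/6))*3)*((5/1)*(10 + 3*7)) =-5580/7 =-797.14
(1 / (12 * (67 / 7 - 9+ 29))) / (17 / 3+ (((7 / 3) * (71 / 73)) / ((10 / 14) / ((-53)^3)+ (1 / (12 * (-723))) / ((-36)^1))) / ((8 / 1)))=-265485451 / 16742896171574940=-0.00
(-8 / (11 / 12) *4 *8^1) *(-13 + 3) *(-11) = -30720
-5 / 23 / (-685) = 1 / 3151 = 0.00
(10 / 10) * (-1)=-1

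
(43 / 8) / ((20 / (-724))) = -7783 / 40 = -194.58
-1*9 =-9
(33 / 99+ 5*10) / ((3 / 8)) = 1208 / 9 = 134.22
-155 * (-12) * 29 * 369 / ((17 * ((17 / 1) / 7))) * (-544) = -4458464640 / 17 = -262262625.88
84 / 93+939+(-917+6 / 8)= 23.65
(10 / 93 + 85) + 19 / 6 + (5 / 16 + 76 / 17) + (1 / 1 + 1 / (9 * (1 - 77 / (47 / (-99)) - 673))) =171028884755 / 1818352368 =94.06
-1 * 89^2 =-7921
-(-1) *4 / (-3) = -4 / 3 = -1.33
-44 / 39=-1.13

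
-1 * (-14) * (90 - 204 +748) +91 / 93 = 825559 / 93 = 8876.98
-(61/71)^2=-3721/5041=-0.74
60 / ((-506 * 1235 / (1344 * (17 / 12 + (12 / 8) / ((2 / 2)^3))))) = -23520 / 62491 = -0.38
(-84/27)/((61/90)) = -280/61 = -4.59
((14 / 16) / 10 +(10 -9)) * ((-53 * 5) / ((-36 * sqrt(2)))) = 1537 * sqrt(2) / 384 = 5.66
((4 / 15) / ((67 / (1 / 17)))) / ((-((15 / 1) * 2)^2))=-1 / 3844125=-0.00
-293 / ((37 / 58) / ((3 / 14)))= -25491 / 259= -98.42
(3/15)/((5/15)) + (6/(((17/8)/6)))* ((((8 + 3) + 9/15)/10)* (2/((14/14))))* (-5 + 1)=-66561/425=-156.61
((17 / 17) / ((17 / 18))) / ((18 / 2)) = 2 / 17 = 0.12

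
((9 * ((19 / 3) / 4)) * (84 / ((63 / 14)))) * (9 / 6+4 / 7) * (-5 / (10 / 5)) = -1377.50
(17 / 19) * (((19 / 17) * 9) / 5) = 9 / 5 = 1.80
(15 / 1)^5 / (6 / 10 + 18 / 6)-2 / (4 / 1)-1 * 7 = 210930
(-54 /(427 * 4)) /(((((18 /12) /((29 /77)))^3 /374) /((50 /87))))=-5718800 /53165343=-0.11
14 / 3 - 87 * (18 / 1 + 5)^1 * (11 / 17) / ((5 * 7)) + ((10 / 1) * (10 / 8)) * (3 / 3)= -70781 / 3570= -19.83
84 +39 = 123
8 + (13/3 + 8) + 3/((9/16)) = 77/3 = 25.67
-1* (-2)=2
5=5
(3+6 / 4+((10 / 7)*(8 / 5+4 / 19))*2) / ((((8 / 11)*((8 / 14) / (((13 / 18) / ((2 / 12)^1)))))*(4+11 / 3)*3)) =367939 / 83904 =4.39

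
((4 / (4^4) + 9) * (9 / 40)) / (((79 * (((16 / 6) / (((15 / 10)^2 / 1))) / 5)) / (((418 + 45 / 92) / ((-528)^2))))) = 0.00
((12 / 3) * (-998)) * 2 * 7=-55888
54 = 54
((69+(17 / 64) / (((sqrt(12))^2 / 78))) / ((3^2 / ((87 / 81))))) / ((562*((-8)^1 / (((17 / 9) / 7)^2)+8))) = -75873193 / 514624389120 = -0.00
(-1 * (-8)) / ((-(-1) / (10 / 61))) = 80 / 61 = 1.31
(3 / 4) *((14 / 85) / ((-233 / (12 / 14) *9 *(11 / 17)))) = -1 / 12815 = -0.00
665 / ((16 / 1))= 665 / 16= 41.56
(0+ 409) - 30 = 379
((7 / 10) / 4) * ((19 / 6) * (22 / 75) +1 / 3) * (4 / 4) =497 / 2250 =0.22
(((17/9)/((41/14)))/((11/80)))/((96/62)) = 36890/12177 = 3.03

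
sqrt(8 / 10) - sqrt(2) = -sqrt(2) + 2 * sqrt(5) / 5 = -0.52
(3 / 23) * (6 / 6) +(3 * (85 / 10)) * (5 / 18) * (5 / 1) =9811 / 276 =35.55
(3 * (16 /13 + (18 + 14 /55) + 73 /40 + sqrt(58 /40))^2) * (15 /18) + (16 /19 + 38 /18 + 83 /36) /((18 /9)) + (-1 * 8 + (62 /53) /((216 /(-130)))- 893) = 24379 * sqrt(145) /2288 + 17070988146913 /71166446208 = 368.18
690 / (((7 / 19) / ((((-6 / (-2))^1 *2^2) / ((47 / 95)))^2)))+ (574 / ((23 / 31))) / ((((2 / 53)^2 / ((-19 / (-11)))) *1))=15963583088381 / 7824278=2040262.77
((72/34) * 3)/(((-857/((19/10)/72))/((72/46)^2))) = -18468/38535005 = -0.00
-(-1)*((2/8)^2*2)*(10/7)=0.18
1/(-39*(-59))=1/2301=0.00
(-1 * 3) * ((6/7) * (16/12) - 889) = 18645/7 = 2663.57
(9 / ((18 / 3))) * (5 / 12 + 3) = 41 / 8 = 5.12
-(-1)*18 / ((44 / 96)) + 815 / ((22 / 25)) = 21239 / 22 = 965.41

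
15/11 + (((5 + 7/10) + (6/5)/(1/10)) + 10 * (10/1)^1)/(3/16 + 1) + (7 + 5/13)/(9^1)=4128479/40755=101.30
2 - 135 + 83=-50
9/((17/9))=81/17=4.76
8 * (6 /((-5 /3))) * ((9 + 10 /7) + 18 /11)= -133776 /385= -347.47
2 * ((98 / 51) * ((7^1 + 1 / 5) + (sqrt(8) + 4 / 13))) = 392 * sqrt(2) / 51 + 95648 / 3315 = 39.72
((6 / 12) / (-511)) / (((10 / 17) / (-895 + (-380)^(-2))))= 2197045983 / 1475768000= 1.49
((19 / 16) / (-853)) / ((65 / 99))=-1881 / 887120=-0.00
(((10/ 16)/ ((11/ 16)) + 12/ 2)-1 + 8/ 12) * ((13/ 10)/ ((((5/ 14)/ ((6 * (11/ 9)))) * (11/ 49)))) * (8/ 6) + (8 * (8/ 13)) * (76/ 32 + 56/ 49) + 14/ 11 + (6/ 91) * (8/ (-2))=716798534/ 675675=1060.86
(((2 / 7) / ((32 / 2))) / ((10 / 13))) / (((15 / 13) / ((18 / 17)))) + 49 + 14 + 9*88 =20349507 / 23800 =855.02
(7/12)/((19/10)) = 35/114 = 0.31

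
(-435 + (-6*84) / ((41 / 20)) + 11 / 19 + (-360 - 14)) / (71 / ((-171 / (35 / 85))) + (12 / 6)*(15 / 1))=-125655840 / 3555233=-35.34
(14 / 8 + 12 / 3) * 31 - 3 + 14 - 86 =413 / 4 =103.25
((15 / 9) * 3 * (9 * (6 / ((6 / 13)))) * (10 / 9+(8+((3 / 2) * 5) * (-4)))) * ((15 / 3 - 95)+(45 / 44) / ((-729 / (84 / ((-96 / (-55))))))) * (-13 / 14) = -9271665325 / 9072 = -1022008.96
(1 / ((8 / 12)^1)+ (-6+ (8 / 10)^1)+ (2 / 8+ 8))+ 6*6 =811 / 20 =40.55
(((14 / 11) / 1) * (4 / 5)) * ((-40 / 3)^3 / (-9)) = 716800 / 2673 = 268.16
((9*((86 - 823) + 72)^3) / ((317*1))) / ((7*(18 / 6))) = -126034125 / 317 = -397583.99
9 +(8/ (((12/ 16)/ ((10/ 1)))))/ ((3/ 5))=1681/ 9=186.78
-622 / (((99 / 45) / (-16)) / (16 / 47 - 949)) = -2218649120 / 517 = -4291390.95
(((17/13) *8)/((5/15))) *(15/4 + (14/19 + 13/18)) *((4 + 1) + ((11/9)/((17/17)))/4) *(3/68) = 680533/17784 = 38.27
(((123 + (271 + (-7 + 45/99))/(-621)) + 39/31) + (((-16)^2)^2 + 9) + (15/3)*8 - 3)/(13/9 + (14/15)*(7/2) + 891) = 69569663675/948383403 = 73.36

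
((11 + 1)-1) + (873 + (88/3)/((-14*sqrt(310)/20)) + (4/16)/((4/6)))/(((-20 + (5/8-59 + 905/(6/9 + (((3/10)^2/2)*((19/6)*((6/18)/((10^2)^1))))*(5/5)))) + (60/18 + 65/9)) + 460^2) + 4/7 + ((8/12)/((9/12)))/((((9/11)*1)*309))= 2489423593665313778/214993824287753007-169080384*sqrt(310)/266283453310973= 11.58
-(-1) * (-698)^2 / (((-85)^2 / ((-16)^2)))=124724224 / 7225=17262.87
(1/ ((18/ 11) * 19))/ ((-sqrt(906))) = -11 * sqrt(906)/ 309852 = -0.00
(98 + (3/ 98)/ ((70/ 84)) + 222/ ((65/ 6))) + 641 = 483820/ 637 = 759.53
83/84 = 0.99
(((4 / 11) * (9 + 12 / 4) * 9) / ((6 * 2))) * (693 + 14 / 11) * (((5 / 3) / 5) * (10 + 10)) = 1832880 / 121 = 15147.77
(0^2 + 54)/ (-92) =-27/ 46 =-0.59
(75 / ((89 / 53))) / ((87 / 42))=55650 / 2581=21.56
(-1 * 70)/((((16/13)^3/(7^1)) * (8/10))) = -2691325/8192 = -328.53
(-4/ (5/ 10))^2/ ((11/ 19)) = 1216/ 11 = 110.55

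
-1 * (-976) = 976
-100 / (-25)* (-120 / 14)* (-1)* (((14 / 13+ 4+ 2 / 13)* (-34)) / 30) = -18496 / 91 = -203.25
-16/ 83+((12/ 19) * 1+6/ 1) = 10154/ 1577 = 6.44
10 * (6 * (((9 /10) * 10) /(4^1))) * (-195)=-26325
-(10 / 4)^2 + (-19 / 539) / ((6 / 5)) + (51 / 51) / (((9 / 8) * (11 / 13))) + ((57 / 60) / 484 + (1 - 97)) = -432125521 / 4268880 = -101.23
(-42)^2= 1764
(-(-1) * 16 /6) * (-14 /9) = -112 /27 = -4.15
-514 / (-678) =257 / 339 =0.76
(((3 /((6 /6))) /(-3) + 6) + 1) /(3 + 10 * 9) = 2 /31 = 0.06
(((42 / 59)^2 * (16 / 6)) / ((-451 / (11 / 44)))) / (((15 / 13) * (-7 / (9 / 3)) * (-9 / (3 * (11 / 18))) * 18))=-0.00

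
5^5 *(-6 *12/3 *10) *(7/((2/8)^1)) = -21000000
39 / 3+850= 863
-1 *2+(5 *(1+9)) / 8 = 17 / 4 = 4.25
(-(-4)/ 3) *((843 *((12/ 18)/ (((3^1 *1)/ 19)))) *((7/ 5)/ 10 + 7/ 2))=3886792/ 225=17274.63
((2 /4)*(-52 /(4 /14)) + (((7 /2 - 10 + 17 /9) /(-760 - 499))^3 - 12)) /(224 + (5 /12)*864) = -1198759136245597 /6796847921372352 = -0.18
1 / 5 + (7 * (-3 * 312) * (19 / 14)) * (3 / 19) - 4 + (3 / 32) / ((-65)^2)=-190334557 / 135200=-1407.80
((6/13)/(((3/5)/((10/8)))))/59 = 25/1534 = 0.02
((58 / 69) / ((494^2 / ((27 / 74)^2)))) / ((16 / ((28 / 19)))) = 49329 / 1167962152864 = 0.00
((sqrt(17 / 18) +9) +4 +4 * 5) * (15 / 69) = 7.39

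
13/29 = 0.45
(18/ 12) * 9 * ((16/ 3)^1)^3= 2048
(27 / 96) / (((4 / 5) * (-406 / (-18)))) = 405 / 25984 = 0.02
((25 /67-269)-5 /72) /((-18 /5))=6480955 /86832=74.64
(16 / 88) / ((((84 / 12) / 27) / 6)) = 324 / 77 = 4.21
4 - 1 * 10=-6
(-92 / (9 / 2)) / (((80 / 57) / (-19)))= 8303 / 30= 276.77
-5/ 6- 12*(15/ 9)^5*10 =-250135/ 162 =-1544.04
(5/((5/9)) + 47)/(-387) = -56/387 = -0.14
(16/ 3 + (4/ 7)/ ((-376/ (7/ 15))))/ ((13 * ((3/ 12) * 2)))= 7519/ 9165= 0.82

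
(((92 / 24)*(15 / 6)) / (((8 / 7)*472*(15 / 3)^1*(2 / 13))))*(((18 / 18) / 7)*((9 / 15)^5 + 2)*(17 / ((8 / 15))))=33003919 / 151040000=0.22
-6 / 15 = -2 / 5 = -0.40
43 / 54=0.80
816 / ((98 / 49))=408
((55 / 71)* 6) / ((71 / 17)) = 5610 / 5041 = 1.11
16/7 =2.29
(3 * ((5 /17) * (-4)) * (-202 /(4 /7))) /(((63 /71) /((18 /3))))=143420 /17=8436.47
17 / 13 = 1.31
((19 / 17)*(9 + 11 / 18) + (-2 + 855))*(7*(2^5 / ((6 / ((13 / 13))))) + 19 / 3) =34623955 / 918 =37716.73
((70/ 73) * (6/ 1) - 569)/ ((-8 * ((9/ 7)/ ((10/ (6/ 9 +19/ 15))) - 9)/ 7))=-50368325/ 894396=-56.32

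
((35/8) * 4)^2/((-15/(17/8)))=-4165/96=-43.39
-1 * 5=-5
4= 4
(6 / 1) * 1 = 6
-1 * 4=-4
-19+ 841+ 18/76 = 31245/38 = 822.24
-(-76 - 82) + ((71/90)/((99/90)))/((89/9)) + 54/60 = 1556341/9790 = 158.97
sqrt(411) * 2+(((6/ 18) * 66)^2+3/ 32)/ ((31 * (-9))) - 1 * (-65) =2 * sqrt(411)+564829/ 8928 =103.81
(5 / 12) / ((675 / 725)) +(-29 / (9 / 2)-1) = -2267 / 324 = -7.00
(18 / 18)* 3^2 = 9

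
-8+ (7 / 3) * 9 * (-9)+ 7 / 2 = -387 / 2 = -193.50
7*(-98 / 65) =-686 / 65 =-10.55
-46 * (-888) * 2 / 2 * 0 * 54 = 0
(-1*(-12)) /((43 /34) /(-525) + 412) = 214200 /7354157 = 0.03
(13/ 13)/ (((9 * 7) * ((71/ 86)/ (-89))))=-7654/ 4473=-1.71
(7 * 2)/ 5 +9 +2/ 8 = 241/ 20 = 12.05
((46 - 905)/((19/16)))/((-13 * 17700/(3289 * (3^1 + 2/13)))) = 35641628/1092975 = 32.61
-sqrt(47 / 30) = -sqrt(1410) / 30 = -1.25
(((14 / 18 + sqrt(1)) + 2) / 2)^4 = 83521 / 6561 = 12.73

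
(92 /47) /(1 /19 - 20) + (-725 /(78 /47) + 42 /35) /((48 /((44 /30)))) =-33537506501 /2500945200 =-13.41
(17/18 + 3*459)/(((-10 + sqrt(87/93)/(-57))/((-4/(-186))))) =-2.96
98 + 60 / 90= 296 / 3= 98.67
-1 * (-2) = 2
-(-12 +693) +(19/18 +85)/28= -341675/504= -677.93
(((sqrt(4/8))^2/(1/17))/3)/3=17/18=0.94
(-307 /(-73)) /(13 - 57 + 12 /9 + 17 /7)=-0.10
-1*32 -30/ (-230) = -733/ 23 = -31.87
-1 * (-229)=229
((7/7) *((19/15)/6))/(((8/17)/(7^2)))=15827/720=21.98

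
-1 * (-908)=908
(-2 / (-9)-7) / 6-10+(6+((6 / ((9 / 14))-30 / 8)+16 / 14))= 1.60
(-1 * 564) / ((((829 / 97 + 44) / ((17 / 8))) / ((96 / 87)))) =-1240048 / 49271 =-25.17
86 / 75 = 1.15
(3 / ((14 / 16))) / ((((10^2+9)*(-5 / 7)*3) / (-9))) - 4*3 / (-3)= 4.13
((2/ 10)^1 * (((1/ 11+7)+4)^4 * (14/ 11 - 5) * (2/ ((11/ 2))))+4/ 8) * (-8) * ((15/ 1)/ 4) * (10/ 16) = 1089811736445/ 14172488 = 76896.29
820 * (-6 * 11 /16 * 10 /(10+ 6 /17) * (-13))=679575 /16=42473.44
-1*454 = -454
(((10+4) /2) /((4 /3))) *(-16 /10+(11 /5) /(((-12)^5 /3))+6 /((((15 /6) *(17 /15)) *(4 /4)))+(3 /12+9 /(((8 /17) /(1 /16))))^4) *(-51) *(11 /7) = -99235443971191 /48318382080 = -2053.78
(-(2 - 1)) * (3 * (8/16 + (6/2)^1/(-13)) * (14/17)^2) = -2058/3757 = -0.55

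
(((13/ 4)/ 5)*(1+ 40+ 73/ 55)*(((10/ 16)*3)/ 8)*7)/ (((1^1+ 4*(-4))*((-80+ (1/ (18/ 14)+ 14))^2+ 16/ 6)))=-306423/ 433444000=-0.00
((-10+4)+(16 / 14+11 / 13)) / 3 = -365 / 273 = -1.34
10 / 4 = 5 / 2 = 2.50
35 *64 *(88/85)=39424/17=2319.06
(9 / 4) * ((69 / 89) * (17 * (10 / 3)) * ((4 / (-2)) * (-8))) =140760 / 89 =1581.57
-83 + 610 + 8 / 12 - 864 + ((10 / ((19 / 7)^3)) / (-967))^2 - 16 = -46499634674763613 / 131976257455227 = -352.33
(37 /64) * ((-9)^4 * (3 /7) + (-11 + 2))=181485 /112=1620.40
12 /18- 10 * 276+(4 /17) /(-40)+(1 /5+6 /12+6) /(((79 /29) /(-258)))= -136739771 /40290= -3393.89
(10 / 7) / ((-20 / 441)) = -63 / 2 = -31.50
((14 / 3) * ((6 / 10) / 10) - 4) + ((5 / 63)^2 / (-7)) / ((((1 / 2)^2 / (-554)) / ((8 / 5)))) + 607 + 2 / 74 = 15586545197 / 25699275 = 606.50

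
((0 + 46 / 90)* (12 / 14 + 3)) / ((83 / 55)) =759 / 581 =1.31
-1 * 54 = -54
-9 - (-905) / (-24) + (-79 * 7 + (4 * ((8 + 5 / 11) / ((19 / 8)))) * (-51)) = -6650761 / 5016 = -1325.91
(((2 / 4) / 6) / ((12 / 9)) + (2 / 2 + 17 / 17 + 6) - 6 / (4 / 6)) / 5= -3 / 16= -0.19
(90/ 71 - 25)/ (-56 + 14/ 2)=1685/ 3479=0.48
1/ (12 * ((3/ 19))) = 19/ 36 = 0.53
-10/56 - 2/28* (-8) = 11/28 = 0.39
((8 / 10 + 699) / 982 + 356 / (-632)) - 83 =-16068472 / 193945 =-82.85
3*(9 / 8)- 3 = 3 / 8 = 0.38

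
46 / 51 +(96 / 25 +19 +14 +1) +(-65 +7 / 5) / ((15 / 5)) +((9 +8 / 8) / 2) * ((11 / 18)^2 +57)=41917153 / 137700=304.41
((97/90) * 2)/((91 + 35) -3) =97/5535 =0.02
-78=-78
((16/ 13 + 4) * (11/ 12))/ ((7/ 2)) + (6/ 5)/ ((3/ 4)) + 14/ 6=2413/ 455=5.30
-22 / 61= -0.36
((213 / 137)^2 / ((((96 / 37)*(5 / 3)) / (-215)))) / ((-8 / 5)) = 75.11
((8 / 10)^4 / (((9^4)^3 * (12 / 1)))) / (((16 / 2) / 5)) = 0.00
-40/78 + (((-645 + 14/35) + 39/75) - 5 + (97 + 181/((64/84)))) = -4914473/15600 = -315.03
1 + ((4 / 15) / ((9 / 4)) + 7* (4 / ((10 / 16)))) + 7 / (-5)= 1202 / 27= 44.52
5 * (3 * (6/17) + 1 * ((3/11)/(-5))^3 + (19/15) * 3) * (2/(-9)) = -27484232/5091075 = -5.40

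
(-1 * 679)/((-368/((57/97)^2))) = 22743/35696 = 0.64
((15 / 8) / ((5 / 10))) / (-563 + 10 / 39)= -585 / 87788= -0.01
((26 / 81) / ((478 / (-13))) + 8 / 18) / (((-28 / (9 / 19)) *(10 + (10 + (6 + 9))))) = -241 / 1144332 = -0.00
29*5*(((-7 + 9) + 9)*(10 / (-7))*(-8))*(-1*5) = -638000 / 7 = -91142.86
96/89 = 1.08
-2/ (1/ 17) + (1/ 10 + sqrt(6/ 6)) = -32.90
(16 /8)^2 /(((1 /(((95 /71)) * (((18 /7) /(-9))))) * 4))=-190 /497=-0.38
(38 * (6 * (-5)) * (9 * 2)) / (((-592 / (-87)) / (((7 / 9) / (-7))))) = 24795 / 74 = 335.07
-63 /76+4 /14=-289 /532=-0.54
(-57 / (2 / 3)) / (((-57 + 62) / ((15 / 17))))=-513 / 34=-15.09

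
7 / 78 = 0.09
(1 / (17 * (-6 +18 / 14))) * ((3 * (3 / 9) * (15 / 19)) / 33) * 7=-245 / 117249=-0.00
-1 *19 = -19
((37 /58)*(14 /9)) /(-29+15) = -37 /522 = -0.07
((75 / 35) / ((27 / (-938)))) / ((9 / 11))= -7370 / 81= -90.99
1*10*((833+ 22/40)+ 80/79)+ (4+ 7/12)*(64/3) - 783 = 10893095/1422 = 7660.40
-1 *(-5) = 5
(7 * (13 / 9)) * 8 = 728 / 9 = 80.89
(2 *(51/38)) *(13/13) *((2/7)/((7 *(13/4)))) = 408/12103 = 0.03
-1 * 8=-8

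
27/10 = 2.70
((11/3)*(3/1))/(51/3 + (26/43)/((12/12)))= 473/757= 0.62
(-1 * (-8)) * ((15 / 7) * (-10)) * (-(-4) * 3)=-14400 / 7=-2057.14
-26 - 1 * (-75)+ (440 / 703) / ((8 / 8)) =34887 / 703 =49.63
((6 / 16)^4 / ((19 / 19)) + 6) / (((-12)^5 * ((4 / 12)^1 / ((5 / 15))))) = -8219 / 339738624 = -0.00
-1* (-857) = 857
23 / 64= 0.36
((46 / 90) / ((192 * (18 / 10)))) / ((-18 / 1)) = -23 / 279936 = -0.00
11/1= 11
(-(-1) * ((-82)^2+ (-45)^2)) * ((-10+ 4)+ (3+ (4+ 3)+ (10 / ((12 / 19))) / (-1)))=-103529.83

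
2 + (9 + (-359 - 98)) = -446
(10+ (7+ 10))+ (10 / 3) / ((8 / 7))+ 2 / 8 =181 / 6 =30.17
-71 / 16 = -4.44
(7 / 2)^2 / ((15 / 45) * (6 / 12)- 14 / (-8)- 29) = -147 / 325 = -0.45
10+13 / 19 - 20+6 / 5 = -771 / 95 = -8.12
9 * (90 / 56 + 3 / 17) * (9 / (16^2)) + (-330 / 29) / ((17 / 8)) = -16929219 / 3533824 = -4.79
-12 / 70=-6 / 35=-0.17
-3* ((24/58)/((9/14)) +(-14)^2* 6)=-102368/29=-3529.93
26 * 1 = 26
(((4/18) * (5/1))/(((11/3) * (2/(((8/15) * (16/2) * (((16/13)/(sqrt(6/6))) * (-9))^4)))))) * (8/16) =1528823808/314171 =4866.22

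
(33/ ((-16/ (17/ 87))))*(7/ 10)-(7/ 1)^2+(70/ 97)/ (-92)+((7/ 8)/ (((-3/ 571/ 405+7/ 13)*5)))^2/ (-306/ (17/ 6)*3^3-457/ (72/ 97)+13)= -8181739720025344286303/ 165991925877445965712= -49.29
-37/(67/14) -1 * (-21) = 889/67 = 13.27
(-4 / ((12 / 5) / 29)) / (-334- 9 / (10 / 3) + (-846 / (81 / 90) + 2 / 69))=0.04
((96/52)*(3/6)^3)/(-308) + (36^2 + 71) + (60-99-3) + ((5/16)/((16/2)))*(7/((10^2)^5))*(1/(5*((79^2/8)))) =1324414343080000007007/999558560000000000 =1325.00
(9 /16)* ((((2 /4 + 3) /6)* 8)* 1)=21 /8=2.62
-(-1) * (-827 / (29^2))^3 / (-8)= 565609283 / 4758586568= 0.12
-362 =-362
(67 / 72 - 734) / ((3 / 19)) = -1002839 / 216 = -4642.77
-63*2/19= -126/19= -6.63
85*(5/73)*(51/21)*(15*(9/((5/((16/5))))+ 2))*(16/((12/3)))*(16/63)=17941120/10731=1671.90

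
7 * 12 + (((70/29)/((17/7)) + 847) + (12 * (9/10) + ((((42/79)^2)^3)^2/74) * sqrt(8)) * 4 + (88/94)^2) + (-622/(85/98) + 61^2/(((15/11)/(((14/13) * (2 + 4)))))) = 120517877946558726144 * sqrt(2)/2186385908171943675113317 + 1266440212129/70787405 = 17890.76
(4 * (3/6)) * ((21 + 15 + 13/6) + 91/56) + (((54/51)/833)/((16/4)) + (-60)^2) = 625279009/169932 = 3679.58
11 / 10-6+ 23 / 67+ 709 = 471977 / 670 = 704.44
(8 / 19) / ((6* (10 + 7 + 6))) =4 / 1311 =0.00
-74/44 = -37/22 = -1.68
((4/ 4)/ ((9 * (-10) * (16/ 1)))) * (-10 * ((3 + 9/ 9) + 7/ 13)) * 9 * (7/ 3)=413/ 624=0.66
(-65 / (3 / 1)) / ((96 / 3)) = -65 / 96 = -0.68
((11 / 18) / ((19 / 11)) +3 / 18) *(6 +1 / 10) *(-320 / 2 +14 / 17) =-2448479 / 4845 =-505.36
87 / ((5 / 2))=174 / 5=34.80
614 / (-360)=-307 / 180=-1.71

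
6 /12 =1 /2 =0.50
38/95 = 2/5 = 0.40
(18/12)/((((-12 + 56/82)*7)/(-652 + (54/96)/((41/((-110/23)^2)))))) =169613061/13745536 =12.34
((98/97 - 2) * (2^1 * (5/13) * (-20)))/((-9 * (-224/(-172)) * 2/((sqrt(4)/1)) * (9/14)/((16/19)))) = -1100800/646893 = -1.70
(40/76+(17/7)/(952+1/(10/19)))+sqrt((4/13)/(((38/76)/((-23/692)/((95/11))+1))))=670960/1268687+sqrt(27983249970)/213655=1.31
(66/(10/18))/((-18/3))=-99/5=-19.80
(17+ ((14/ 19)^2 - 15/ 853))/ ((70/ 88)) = 237451896/ 10777655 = 22.03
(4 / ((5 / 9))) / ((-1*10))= -0.72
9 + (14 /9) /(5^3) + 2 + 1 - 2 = 11264 /1125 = 10.01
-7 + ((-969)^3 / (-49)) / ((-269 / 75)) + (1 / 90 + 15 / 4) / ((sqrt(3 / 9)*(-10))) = -68239082942 / 13181 - 677*sqrt(3) / 1800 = -5177080.00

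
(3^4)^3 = 531441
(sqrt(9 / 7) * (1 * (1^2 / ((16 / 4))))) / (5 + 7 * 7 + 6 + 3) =sqrt(7) / 588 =0.00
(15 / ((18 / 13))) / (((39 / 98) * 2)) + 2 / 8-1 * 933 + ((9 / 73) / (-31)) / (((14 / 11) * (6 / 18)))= -524168195 / 570276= -919.15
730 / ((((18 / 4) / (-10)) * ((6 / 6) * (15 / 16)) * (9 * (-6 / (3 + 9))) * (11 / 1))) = 93440 / 2673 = 34.96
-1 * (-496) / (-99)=-496 / 99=-5.01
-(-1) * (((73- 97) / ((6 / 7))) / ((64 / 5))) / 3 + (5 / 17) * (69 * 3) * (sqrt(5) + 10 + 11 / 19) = 1035 * sqrt(5) / 17 + 9974375 / 15504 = 779.48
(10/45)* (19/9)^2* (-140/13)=-101080/9477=-10.67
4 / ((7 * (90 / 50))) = 20 / 63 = 0.32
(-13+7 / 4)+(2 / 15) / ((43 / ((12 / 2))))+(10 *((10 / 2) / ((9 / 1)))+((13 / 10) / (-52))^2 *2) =-5.67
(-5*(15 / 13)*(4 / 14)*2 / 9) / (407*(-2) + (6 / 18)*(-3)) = 0.00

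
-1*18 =-18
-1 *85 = -85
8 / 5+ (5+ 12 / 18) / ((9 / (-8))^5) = -1368104 / 885735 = -1.54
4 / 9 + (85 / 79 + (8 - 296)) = -203687 / 711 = -286.48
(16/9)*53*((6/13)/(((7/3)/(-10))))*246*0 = 0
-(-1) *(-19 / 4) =-19 / 4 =-4.75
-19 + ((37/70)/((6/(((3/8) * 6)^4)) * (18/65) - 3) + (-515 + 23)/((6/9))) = -13282453/17542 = -757.18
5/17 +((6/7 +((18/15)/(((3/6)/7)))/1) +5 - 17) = 3541/595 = 5.95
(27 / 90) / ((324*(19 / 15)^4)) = 375 / 1042568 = 0.00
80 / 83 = 0.96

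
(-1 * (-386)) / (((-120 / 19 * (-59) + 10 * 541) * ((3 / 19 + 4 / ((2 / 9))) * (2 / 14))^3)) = 8627119879 / 2255830239375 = 0.00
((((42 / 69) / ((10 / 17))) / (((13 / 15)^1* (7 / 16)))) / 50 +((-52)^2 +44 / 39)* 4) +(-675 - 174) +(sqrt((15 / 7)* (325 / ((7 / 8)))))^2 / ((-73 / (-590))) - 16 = 1314577373623 / 80214225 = 16388.33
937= 937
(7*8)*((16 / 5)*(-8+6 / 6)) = -6272 / 5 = -1254.40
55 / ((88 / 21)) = 105 / 8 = 13.12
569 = 569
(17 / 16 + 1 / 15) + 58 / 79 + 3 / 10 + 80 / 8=230617 / 18960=12.16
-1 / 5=-0.20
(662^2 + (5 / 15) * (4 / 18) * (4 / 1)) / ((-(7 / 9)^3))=-319480092 / 343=-931428.84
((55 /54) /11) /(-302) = -5 /16308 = -0.00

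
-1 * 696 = -696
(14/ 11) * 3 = 42/ 11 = 3.82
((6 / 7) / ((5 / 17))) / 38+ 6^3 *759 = 109022811 / 665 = 163944.08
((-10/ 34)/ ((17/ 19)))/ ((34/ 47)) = -4465/ 9826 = -0.45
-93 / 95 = -0.98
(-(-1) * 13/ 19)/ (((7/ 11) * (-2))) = -143/ 266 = -0.54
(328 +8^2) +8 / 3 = 1184 / 3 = 394.67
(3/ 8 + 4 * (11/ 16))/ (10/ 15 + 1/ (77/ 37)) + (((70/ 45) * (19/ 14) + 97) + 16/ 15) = 1963367/ 19080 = 102.90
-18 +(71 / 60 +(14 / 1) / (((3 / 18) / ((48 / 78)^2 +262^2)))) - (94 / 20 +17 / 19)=1110897866219 / 192660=5766105.40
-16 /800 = -1 /50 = -0.02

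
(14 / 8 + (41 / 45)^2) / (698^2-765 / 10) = 20899 / 3945732750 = 0.00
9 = 9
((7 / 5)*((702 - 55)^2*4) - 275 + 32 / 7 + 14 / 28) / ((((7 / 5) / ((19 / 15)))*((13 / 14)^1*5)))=3117440827 / 6825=456767.89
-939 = -939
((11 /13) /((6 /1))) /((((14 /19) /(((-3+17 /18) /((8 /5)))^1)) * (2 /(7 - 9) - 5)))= 0.04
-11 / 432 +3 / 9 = 133 / 432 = 0.31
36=36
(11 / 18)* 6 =11 / 3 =3.67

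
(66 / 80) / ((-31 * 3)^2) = 0.00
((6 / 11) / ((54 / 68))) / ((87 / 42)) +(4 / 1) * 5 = 58372 / 2871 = 20.33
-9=-9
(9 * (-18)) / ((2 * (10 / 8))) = -324 / 5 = -64.80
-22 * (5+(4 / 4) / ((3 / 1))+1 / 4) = -737 / 6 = -122.83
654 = 654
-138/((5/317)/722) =-31584612/5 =-6316922.40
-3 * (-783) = 2349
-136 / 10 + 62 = 242 / 5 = 48.40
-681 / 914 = -0.75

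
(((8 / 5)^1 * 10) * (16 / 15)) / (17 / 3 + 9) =64 / 55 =1.16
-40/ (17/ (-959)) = 38360/ 17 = 2256.47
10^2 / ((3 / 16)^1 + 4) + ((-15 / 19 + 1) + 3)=34487 / 1273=27.09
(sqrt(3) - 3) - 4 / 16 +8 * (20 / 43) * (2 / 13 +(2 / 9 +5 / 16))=-13843 / 20124 +sqrt(3)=1.04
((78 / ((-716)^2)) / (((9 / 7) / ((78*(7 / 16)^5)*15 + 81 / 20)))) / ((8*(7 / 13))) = 3367454961 / 5375587778560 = 0.00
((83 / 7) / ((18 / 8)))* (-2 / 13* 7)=-664 / 117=-5.68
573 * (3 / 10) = 1719 / 10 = 171.90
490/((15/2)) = 196/3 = 65.33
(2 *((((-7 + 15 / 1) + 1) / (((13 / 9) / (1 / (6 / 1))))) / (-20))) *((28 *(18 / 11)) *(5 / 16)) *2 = -1701 / 572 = -2.97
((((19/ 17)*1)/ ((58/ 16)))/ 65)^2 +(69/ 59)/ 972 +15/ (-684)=-1930494104746/ 93241914752025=-0.02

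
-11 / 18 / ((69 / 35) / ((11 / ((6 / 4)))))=-4235 / 1863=-2.27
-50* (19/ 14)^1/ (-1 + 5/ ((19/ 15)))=-9025/ 392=-23.02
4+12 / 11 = 56 / 11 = 5.09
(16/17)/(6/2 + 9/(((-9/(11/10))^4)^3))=502096953744000000000000/1600434040112353282404257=0.31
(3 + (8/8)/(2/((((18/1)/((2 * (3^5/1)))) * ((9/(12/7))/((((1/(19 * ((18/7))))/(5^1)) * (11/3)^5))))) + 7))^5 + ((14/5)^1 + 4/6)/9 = 11704901916317151235465883703016268/45863520571914121833748329914865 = 255.21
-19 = -19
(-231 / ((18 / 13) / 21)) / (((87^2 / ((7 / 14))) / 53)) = -371371 / 30276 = -12.27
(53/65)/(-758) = -53/49270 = -0.00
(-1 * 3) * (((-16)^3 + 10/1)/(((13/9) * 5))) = 110322/65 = 1697.26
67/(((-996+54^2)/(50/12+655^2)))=14971.33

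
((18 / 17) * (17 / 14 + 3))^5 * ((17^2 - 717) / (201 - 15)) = -3011376965124438 / 739769634569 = -4070.70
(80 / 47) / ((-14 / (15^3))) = -135000 / 329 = -410.33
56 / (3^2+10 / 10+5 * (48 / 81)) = 108 / 25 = 4.32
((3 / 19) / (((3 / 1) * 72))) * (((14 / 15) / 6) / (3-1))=7 / 123120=0.00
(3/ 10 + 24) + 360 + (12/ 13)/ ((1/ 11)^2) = 64479/ 130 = 495.99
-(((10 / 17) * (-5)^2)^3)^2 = -244140625000000 / 24137569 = -10114549.03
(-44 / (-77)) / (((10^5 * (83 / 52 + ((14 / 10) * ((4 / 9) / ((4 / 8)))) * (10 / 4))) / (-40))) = -468 / 9638125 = -0.00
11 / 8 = 1.38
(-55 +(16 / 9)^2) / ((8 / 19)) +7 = -75245 / 648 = -116.12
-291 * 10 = -2910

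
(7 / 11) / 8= 7 / 88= 0.08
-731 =-731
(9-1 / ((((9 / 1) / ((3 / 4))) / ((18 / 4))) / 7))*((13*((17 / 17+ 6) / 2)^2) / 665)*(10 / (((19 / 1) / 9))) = 41769 / 5776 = 7.23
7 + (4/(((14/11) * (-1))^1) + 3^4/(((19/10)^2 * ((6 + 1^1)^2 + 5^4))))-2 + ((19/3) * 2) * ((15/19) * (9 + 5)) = 141.89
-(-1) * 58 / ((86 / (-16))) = -464 / 43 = -10.79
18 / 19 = 0.95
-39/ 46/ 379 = -39/ 17434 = -0.00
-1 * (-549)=549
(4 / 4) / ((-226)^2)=1 / 51076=0.00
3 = 3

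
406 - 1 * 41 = 365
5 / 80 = 1 / 16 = 0.06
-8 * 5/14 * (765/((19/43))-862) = -2483.76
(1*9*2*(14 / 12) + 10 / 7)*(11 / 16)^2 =18997 / 1792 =10.60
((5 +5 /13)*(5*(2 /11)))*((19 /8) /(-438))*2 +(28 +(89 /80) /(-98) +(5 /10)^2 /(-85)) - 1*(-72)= 83422347823 /834785952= 99.93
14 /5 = 2.80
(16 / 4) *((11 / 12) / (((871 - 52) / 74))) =814 / 2457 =0.33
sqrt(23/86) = sqrt(1978)/86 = 0.52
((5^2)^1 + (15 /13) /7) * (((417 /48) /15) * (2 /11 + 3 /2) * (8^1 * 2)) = 1177747 /3003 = 392.19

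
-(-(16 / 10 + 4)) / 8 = 7 / 10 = 0.70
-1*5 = -5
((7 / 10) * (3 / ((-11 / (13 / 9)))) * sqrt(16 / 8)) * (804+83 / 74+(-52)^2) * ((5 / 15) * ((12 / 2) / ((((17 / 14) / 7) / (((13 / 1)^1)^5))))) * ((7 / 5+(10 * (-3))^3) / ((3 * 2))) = 26360568768197.81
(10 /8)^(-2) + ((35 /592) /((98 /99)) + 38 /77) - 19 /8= -2693487 /2279200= -1.18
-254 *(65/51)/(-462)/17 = 8255/200277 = 0.04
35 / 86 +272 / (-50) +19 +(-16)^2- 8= 261.97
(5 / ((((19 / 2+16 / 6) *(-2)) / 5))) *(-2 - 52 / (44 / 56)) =56250 / 803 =70.05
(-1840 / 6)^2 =846400 / 9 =94044.44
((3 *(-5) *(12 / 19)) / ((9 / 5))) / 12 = -25 / 57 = -0.44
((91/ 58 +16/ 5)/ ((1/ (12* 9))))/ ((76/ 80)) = 298728/ 551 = 542.16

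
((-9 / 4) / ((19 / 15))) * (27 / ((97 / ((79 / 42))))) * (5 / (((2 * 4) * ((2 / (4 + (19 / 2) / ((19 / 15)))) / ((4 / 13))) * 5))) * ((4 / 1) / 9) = -245295 / 2683408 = -0.09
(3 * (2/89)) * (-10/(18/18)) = -60/89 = -0.67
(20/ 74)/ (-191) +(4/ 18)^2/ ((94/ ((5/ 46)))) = -840275/ 618793587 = -0.00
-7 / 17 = -0.41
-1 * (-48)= 48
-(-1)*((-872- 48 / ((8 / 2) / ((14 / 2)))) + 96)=-860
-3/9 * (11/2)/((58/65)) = -2.05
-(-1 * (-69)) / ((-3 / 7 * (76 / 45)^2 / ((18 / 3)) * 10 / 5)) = 978075 / 5776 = 169.33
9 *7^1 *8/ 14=36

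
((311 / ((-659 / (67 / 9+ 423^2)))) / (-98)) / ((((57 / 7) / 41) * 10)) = 433.87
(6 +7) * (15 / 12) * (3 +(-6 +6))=195 / 4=48.75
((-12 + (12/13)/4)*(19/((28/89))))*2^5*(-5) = 113724.40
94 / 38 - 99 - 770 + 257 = -11581 / 19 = -609.53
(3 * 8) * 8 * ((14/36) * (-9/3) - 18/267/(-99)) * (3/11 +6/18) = -1461120/10769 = -135.68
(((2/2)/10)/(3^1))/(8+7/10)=1/261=0.00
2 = 2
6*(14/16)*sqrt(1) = 21/4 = 5.25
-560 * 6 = -3360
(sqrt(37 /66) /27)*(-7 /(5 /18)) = -0.70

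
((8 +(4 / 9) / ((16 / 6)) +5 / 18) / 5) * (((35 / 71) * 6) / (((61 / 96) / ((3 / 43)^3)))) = 919296 / 344344817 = 0.00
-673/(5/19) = -12787/5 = -2557.40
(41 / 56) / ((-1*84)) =-41 / 4704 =-0.01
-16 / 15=-1.07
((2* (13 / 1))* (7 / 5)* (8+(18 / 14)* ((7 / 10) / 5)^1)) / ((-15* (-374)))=37219 / 701250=0.05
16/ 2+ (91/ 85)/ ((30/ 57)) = 8529/ 850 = 10.03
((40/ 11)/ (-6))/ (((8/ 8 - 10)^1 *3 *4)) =5/ 891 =0.01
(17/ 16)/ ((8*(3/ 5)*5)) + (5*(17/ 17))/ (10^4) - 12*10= -5757851/ 48000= -119.96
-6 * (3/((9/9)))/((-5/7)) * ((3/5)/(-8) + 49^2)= 6050331/100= 60503.31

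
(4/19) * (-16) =-64/19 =-3.37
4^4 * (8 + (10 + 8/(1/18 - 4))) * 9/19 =2612736/1349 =1936.79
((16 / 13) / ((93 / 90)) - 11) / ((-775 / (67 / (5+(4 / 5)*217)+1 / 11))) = 18096834 / 3067968475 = 0.01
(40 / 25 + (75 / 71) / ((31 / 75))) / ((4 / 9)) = 411597 / 44020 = 9.35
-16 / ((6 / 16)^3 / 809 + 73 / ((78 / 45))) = -86155264 / 226779231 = -0.38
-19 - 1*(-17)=-2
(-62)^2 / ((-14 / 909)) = -1747098 / 7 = -249585.43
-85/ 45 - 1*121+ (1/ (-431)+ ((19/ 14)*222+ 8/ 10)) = 24328342/ 135765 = 179.19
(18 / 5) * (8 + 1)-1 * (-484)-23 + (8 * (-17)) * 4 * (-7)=21507 / 5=4301.40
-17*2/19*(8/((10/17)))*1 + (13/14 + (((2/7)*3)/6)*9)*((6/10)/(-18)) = -194797/7980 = -24.41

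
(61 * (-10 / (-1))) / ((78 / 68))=20740 / 39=531.79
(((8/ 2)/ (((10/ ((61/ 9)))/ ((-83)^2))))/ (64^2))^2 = 176592412441/ 8493465600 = 20.79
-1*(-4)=4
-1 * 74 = -74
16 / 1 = 16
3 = 3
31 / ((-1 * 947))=-31 / 947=-0.03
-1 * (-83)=83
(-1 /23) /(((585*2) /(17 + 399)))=-16 /1035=-0.02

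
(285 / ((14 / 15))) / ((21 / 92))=65550 / 49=1337.76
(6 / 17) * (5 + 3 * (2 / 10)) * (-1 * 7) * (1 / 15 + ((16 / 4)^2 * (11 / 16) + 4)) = -88592 / 425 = -208.45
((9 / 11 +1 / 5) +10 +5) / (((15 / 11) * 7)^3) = 106601 / 5788125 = 0.02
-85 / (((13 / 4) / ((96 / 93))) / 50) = -544000 / 403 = -1349.88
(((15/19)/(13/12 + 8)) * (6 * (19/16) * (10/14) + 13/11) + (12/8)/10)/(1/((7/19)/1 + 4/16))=104187297/242389840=0.43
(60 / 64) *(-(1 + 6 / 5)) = -33 / 16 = -2.06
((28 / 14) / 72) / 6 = 0.00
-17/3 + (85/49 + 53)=7213/147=49.07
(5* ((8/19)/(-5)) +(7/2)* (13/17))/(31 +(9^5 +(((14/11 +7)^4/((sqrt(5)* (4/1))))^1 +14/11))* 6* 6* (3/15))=535470341378217025/100939304045339417880104-2123472698462115* sqrt(5)/100939304045339417880104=0.00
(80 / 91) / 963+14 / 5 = 1227262 / 438165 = 2.80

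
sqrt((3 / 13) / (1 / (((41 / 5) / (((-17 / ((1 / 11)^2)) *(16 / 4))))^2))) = 41 *sqrt(39) / 534820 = 0.00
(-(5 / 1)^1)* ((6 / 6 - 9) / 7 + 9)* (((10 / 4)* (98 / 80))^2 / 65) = -18865 / 3328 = -5.67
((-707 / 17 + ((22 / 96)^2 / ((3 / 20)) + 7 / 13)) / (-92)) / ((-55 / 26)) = -0.21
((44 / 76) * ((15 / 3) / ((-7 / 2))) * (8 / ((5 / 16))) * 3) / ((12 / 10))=-7040 / 133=-52.93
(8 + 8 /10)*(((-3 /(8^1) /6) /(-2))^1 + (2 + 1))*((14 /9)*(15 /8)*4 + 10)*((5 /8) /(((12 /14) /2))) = 485485 /576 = 842.86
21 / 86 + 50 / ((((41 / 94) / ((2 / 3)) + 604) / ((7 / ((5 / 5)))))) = 321839 / 391042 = 0.82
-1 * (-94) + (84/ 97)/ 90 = 136784/ 1455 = 94.01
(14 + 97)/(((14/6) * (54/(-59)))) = -2183/42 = -51.98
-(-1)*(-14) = -14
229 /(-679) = -229 /679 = -0.34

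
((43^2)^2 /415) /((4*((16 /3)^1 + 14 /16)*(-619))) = -20512806 /38275865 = -0.54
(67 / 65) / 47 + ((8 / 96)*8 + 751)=6889226 / 9165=751.69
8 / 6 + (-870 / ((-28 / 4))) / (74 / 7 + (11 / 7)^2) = 2314 / 213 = 10.86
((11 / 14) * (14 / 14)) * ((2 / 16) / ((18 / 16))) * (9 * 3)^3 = 24057 / 14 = 1718.36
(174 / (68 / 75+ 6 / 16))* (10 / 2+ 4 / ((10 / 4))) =689040 / 769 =896.02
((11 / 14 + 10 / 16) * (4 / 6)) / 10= 79 / 840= 0.09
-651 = -651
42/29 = 1.45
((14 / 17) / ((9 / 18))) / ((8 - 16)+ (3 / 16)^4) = -0.21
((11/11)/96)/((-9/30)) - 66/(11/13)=-11237/144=-78.03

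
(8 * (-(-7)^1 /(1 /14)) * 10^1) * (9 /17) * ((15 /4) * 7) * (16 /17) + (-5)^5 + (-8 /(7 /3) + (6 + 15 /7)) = 201134062 /2023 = 99423.66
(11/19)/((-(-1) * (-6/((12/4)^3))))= -99/38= -2.61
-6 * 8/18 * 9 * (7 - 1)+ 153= 9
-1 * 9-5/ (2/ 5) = -43/ 2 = -21.50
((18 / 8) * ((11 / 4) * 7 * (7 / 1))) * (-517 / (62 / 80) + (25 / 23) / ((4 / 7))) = -9203001885 / 45632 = -201678.69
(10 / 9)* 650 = 6500 / 9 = 722.22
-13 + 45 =32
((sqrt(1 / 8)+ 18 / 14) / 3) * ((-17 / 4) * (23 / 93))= -391 / 868 - 391 * sqrt(2) / 4464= -0.57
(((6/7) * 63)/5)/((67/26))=1404/335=4.19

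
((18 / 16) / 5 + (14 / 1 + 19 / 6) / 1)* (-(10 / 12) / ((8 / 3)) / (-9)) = 2087 / 3456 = 0.60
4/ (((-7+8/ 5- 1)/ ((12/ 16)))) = -15/ 32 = -0.47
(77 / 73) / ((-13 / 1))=-77 / 949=-0.08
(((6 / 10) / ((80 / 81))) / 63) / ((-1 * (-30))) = 9 / 28000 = 0.00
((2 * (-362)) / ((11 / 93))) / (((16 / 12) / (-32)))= 1615968 / 11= 146906.18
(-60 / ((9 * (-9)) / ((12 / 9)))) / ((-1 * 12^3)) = -5 / 8748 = -0.00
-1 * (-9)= 9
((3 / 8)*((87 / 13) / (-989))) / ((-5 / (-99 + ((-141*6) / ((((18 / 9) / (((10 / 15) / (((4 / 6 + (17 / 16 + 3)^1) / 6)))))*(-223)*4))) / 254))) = -166112844741 / 3306237720760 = -0.05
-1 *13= -13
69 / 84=23 / 28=0.82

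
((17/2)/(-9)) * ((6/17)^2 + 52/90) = -4567/6885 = -0.66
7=7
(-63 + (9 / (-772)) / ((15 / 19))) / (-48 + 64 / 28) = 1702659 / 1235200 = 1.38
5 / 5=1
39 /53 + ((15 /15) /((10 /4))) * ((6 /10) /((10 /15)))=1452 /1325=1.10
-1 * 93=-93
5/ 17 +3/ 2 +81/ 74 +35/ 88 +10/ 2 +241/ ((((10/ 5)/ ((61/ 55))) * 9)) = 5238901/ 226440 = 23.14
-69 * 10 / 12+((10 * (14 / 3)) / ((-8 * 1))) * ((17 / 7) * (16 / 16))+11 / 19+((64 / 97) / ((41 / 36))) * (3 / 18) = -70.99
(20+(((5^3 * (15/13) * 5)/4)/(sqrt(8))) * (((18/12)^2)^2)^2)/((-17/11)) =-676603125 * sqrt(2)/905216 - 220/17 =-1069.99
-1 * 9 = -9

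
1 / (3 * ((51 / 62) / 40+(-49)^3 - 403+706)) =-0.00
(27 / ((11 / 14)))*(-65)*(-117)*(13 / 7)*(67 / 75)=23846238 / 55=433567.96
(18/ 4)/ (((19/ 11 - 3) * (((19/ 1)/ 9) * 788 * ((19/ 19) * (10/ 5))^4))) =-891/ 6707456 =-0.00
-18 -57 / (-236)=-4191 / 236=-17.76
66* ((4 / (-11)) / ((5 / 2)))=-48 / 5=-9.60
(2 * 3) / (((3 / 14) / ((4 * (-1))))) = -112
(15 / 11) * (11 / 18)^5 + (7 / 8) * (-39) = -21420631 / 629856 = -34.01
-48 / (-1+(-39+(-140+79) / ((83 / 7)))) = 1328 / 1249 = 1.06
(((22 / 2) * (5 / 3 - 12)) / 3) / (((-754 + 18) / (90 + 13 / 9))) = 280643 / 59616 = 4.71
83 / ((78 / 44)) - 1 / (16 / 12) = 7187 / 156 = 46.07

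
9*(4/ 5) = 7.20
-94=-94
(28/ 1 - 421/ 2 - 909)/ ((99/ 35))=-76405/ 198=-385.88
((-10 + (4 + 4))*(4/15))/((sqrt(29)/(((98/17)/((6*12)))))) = -98*sqrt(29)/66555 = -0.01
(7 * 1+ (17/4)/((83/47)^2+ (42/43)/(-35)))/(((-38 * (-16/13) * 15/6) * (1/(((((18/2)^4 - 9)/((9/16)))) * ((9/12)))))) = 174520524087/278897390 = 625.75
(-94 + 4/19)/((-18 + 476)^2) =-891/1992758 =-0.00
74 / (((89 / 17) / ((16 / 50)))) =10064 / 2225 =4.52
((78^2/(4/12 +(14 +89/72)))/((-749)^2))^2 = 191886050304/395492722113458641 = 0.00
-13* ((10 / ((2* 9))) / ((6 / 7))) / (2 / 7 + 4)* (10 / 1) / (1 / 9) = -3185 / 18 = -176.94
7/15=0.47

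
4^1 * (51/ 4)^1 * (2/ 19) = 102/ 19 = 5.37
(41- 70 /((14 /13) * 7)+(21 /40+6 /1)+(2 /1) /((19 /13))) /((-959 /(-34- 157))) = 40246183 /5101880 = 7.89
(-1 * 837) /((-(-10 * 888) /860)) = -11997 /148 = -81.06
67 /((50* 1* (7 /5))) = 67 /70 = 0.96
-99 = -99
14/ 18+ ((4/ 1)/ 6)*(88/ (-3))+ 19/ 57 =-18.44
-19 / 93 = -0.20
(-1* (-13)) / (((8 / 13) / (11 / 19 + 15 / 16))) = 77909 / 2432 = 32.03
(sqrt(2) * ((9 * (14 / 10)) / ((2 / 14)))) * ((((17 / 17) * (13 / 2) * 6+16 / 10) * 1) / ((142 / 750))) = 1342845 * sqrt(2) / 71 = 26747.46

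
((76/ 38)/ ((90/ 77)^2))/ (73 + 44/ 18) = 847/ 43650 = 0.02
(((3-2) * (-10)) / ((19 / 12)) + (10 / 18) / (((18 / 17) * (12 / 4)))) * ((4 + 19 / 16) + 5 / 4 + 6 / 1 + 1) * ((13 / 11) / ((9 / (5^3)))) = -1801028125 / 1329696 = -1354.47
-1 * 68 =-68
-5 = -5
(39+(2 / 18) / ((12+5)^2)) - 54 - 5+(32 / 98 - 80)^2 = 39517505197 / 6245001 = 6327.86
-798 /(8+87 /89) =-71022 /799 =-88.89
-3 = -3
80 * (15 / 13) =1200 / 13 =92.31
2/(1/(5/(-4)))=-5/2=-2.50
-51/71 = -0.72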